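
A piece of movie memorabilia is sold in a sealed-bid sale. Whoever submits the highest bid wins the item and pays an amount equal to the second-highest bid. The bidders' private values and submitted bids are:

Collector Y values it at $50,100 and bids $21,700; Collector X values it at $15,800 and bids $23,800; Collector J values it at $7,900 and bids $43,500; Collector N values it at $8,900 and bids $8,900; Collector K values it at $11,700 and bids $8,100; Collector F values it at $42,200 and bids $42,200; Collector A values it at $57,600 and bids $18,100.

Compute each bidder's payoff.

Payoffs: Collector Y $0, Collector X $0, Collector J -$34,300, Collector N $0, Collector K $0, Collector F $0, Collector A $0.

Sorted high to low: Collector J $43,500 > Collector F $42,200 > Collector X $23,800 > Collector Y $21,700 > Collector A $18,100 > Collector N $8,900 > Collector K $8,100.
Collector J has the top bid and wins; the price is the second-highest bid, $42,200.
Collector J's payoff = $7,900 − $42,200 = -$34,300. All other bidders lose, so their payoff is 0.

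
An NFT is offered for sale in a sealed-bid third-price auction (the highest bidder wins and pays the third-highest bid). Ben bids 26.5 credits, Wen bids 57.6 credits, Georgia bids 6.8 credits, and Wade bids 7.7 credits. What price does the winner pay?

Bids in descending order: Wen 57.6 credits; Ben 26.5 credits; Wade 7.7 credits; Georgia 6.8 credits.
Wen is the highest bidder, so Wen wins.
Under the third-price rule, the price is the third-highest bid: 7.7 credits.

Price paid: 7.7 credits.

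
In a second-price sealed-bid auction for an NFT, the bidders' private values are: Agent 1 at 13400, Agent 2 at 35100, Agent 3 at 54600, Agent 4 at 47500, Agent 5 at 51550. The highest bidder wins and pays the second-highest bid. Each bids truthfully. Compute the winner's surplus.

Surplus = 3050.

Bids in descending order: Agent 3 54600; Agent 5 51550; Agent 4 47500; Agent 2 35100; Agent 1 13400.
Agent 3 wins with the top bid and pays the second-highest, 51550.
Surplus = 54600 − 51550 = 3050.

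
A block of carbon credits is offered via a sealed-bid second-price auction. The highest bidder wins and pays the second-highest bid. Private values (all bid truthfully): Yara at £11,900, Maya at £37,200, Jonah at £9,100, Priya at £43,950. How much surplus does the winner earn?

Sorted high to low: Priya £43,950 > Maya £37,200 > Yara £11,900 > Jonah £9,100.
Priya wins with the top bid and pays the second-highest, £37,200.
Surplus = £43,950 − £37,200 = £6,750.

Surplus = £6,750.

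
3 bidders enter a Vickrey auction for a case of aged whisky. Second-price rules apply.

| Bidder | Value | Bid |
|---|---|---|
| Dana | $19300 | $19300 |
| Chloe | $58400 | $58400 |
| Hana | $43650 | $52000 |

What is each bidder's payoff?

Sorted high to low: Chloe $58400; Hana $52000; Dana $19300.
Chloe has the top bid and wins; the price is the second-highest bid, $52000.
Chloe's payoff = $58400 − $52000 = $6400. All other bidders lose, so their payoff is 0.

Payoffs: Dana $0, Chloe $6400, Hana $0.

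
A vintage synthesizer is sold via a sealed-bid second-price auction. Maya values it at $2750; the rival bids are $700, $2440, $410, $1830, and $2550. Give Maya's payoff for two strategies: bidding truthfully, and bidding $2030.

Truthful: $200; alternative: $0.

The highest competing bid is $2550.
Bidding truthfully at $2750: Maya has the top bid, wins, and pays the second-highest bid $2550. Payoff = $2750 − $2550 = $200.
Bidding $2030: the top bid is $2550 (a rival), so Maya loses. Payoff = $0.
This is the dominant-strategy logic: truthful bidding weakly beats any alternative.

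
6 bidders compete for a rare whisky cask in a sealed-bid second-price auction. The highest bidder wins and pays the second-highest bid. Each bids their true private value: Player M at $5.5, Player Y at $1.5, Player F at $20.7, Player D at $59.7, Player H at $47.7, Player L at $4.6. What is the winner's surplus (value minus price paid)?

$12.0

Sorted high to low: Player D $59.7; Player H $47.7; Player F $20.7; Player M $5.5; Player L $4.6; Player Y $1.5.
Player D wins with the top bid and pays the second-highest, $47.7.
Surplus = $59.7 − $47.7 = $12.0.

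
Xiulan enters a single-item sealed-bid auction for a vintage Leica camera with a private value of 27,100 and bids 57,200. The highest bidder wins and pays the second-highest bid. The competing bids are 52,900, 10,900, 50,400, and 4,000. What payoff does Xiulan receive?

-25,800

Highest competing bid: 52,900.
Xiulan's bid 57,200 is the highest overall, so Xiulan wins and pays the second-highest bid, 52,900.
Payoff = value − price = 27,100 − 52,900 = -25,800.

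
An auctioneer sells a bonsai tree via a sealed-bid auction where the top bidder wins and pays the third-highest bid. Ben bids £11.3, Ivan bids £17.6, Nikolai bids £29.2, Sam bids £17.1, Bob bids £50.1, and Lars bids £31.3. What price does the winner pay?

Ranking the bids: Bob £50.1 > Lars £31.3 > Nikolai £29.2 > Ivan £17.6 > Sam £17.1 > Ben £11.3.
Bob is the highest bidder, so Bob wins.
Under the third-price rule, the price is the third-highest bid: £29.2.

The winner pays £29.2.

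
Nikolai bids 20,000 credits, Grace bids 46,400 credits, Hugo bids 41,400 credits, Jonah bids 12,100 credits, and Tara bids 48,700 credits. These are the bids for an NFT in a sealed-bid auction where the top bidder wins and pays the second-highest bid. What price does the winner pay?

Ordered from highest: Tara 48,700 credits, then Grace 46,400 credits, then Hugo 41,400 credits, then Nikolai 20,000 credits, then Jonah 12,100 credits.
Tara is the highest bidder, so Tara wins.
Under the second-price rule, the price is the second-highest bid: 46,400 credits.

46,400 credits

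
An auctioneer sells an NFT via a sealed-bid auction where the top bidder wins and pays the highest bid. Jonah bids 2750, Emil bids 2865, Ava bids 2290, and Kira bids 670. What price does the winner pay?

The winner pays 2865.

Bids in descending order: Emil 2865, then Jonah 2750, then Ava 2290, then Kira 670.
Emil is the highest bidder, so Emil wins.
Under the first-price rule, the price is the highest bid: 2865.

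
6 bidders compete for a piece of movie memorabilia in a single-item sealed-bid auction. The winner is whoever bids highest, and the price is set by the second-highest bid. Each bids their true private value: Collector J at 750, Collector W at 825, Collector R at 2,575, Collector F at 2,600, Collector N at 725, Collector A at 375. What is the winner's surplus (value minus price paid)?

Ordered from highest: Collector F 2,600; Collector R 2,575; Collector W 825; Collector J 750; Collector N 725; Collector A 375.
Collector F wins with the top bid and pays the second-highest, 2,575.
Surplus = 2,600 − 2,575 = 25.

Winner's surplus: 25.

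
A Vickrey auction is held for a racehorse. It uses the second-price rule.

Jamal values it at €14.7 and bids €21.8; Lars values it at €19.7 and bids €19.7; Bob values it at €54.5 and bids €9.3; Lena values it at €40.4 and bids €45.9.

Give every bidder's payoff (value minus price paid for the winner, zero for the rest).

Jamal €0.0, Lars €0.0, Bob €0.0, Lena €18.6.

Sorted high to low: Lena €45.9 > Jamal €21.8 > Lars €19.7 > Bob €9.3.
Lena has the top bid and wins; the price is the second-highest bid, €21.8.
Lena's payoff = €40.4 − €21.8 = €18.6. All other bidders lose, so their payoff is 0.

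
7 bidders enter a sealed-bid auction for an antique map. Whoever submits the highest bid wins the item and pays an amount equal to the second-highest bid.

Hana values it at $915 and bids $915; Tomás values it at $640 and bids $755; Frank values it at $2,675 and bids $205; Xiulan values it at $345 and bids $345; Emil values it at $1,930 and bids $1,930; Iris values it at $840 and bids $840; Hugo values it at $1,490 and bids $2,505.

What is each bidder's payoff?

Hana $0, Tomás $0, Frank $0, Xiulan $0, Emil $0, Iris $0, Hugo -$440.

Bids in descending order: Hugo $2,505 > Emil $1,930 > Hana $915 > Iris $840 > Tomás $755 > Xiulan $345 > Frank $205.
Hugo has the top bid and wins; the price is the second-highest bid, $1,930.
Hugo's payoff = $1,490 − $1,930 = -$440. All other bidders lose, so their payoff is 0.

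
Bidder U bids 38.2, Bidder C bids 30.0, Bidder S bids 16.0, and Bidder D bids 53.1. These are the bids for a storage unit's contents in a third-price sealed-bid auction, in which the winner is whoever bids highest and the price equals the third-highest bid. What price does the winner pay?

Ordered from highest: Bidder D 53.1, then Bidder U 38.2, then Bidder C 30.0, then Bidder S 16.0.
Bidder D is the highest bidder, so Bidder D wins.
Under the third-price rule, the price is the third-highest bid: 30.0.

The winner pays 30.0.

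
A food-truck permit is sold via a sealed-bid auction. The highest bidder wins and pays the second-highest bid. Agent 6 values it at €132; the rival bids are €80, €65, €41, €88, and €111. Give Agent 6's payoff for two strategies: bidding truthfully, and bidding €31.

The highest competing bid is €111.
Bidding truthfully at €132: Agent 6 has the top bid, wins, and pays the second-highest bid €111. Payoff = €132 − €111 = €21.
Bidding €31: the top bid is €111 (a rival), so Agent 6 loses. Payoff = €0.
Deviating from a truthful bid can only lose payoff in a second-price auction — never gain.

Truthful: €21; alternative: €0.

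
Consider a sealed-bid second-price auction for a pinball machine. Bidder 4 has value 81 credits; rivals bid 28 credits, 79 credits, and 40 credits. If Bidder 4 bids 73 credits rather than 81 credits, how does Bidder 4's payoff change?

The highest competing bid is 79 credits.
Bidding truthfully at 81 credits: Bidder 4 has the top bid, wins, and pays the second-highest bid 79 credits. Payoff = 81 credits − 79 credits = 2 credits.
Bidding 73 credits: the top bid is 79 credits (a rival), so Bidder 4 loses. Payoff = 0 credits.
Change = 0 credits − 2 credits = -2 credits.

Change in payoff: -2 credits.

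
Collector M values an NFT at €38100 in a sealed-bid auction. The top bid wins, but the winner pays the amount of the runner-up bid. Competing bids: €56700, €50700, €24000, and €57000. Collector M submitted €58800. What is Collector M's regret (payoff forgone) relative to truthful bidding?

Payoff forgone: €18900.

The highest competing bid is €57000.
Bidding truthfully at €38100: the top bid is €57000 (a rival), so Collector M loses. Payoff = €0.
Bidding €58800: Collector M has the top bid, wins, and pays the second-highest bid €57000. Payoff = €38100 − €57000 = -€18900.
Regret = truthful payoff − actual payoff = €0 − -€18900 = €18900.
Deviating from a truthful bid can only lose payoff in a second-price auction — never gain.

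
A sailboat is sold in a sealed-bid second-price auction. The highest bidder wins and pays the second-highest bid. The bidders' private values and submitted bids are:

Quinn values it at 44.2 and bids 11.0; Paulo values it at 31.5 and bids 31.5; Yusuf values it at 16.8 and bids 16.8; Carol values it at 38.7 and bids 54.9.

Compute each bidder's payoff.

Quinn 0.0, Paulo 0.0, Yusuf 0.0, Carol 7.2.

Ordered from highest: Carol 54.9 > Paulo 31.5 > Yusuf 16.8 > Quinn 11.0.
Carol has the top bid and wins; the price is the second-highest bid, 31.5.
Carol's payoff = 38.7 − 31.5 = 7.2. All other bidders lose, so their payoff is 0.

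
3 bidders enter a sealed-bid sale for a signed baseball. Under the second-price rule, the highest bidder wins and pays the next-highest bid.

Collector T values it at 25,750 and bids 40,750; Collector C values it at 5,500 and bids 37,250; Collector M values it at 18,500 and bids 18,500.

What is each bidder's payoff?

Collector T -11,500, Collector C 0, Collector M 0.

Bids in descending order: Collector T 40,750; Collector C 37,250; Collector M 18,500.
Collector T has the top bid and wins; the price is the second-highest bid, 37,250.
Collector T's payoff = 25,750 − 37,250 = -11,500. All other bidders lose, so their payoff is 0.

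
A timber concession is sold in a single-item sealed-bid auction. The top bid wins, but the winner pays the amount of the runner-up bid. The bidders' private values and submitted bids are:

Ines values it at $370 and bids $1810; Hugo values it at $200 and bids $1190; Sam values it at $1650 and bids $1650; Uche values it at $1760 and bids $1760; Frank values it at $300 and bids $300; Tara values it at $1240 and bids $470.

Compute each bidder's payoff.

Payoffs: Ines -$1390, Hugo $0, Sam $0, Uche $0, Frank $0, Tara $0.

Ordered from highest: Ines $1810; Uche $1760; Sam $1650; Hugo $1190; Tara $470; Frank $300.
Ines has the top bid and wins; the price is the second-highest bid, $1760.
Ines's payoff = $370 − $1760 = -$1390. All other bidders lose, so their payoff is 0.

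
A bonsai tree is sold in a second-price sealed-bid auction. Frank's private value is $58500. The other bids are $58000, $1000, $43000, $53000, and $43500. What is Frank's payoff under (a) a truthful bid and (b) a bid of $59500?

Truthful: $500; alternative: $500.

The highest competing bid is $58000.
Bidding truthfully at $58500: Frank has the top bid, wins, and pays the second-highest bid $58000. Payoff = $58500 − $58000 = $500.
Bidding $59500: Frank has the top bid, wins, and pays the second-highest bid $58000. Payoff = $58500 − $58000 = $500.
The bid only affects whether you win, not the price — here both bids land on the same side of the top rival bid, so the deviation is payoff-neutral.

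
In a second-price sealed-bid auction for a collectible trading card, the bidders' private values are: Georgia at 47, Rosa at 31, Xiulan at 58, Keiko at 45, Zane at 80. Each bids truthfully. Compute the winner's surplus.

Winner's surplus: 22.

Bids in descending order: Zane 80, then Xiulan 58, then Georgia 47, then Keiko 45, then Rosa 31.
Zane wins with the top bid and pays the second-highest, 58.
Surplus = 80 − 58 = 22.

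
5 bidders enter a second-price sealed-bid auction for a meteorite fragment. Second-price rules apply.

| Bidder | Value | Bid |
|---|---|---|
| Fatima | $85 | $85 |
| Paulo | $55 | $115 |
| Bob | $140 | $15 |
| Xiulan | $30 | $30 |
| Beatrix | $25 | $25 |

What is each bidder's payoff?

Ranking the bids: Paulo $115, then Fatima $85, then Xiulan $30, then Beatrix $25, then Bob $15.
Paulo has the top bid and wins; the price is the second-highest bid, $85.
Paulo's payoff = $55 − $85 = -$30. All other bidders lose, so their payoff is 0.

Payoffs: Fatima $0, Paulo -$30, Bob $0, Xiulan $0, Beatrix $0.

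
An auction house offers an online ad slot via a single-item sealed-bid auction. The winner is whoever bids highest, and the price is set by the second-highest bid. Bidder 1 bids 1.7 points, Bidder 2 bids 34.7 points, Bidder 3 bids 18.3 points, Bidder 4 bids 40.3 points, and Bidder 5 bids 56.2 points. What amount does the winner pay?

The winner pays 40.3 points.

Ordered from highest: Bidder 5 56.2 points > Bidder 4 40.3 points > Bidder 2 34.7 points > Bidder 3 18.3 points > Bidder 1 1.7 points.
Bidder 5 has the highest bid, so Bidder 5 wins.
The second-highest bid is 40.3 points, so that is what Bidder 5 pays.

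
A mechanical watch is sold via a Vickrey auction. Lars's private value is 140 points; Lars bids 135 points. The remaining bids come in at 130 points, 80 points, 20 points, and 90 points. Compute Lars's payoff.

Highest competing bid: 130 points.
Lars's bid 135 points is the highest overall, so Lars wins and pays the second-highest bid, 130 points.
Payoff = value − price = 140 points − 130 points = 10 points.

Lars's payoff: 10 points.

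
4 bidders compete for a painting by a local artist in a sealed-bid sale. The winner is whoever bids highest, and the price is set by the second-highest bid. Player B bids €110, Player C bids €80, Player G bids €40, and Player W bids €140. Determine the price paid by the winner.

The winner pays €110.

Ranking the bids: Player W €140; Player B €110; Player C €80; Player G €40.
Player W has the highest bid, so Player W wins.
The second-highest bid is €110, so that is what Player W pays.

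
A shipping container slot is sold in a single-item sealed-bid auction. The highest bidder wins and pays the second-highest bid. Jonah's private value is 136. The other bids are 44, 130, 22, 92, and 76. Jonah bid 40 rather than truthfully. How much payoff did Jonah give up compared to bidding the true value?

The highest competing bid is 130.
Bidding truthfully at 136: Jonah has the top bid, wins, and pays the second-highest bid 130. Payoff = 136 − 130 = 6.
Bidding 40: the top bid is 130 (a rival), so Jonah loses. Payoff = 0.
Regret = truthful payoff − actual payoff = 6 − 0 = 6.
This is the dominant-strategy logic: truthful bidding weakly beats any alternative.

Regret: 6.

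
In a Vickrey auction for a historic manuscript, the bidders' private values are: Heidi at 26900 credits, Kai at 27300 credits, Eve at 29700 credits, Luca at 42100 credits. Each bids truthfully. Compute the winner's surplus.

Sorted high to low: Luca 42100 credits; Eve 29700 credits; Kai 27300 credits; Heidi 26900 credits.
Luca wins with the top bid and pays the second-highest, 29700 credits.
Surplus = 42100 credits − 29700 credits = 12400 credits.

Winner's surplus: 12400 credits.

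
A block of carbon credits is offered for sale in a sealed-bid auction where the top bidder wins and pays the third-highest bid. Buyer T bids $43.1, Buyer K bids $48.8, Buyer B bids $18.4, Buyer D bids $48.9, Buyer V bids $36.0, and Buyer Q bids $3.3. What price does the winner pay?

$43.1

Ordered from highest: Buyer D $48.9; Buyer K $48.8; Buyer T $43.1; Buyer V $36.0; Buyer B $18.4; Buyer Q $3.3.
Buyer D is the highest bidder, so Buyer D wins.
Under the third-price rule, the price is the third-highest bid: $43.1.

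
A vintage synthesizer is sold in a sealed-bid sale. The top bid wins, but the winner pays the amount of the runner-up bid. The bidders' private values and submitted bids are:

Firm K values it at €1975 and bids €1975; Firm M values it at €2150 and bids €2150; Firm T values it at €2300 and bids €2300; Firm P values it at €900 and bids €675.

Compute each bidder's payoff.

Ordered from highest: Firm T €2300, then Firm M €2150, then Firm K €1975, then Firm P €675.
Firm T has the top bid and wins; the price is the second-highest bid, €2150.
Firm T's payoff = €2300 − €2150 = €150. All other bidders lose, so their payoff is 0.

Payoffs: Firm K €0, Firm M €0, Firm T €150, Firm P €0.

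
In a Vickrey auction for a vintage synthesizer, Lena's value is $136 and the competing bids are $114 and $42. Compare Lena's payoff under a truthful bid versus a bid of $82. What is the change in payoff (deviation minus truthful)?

The highest competing bid is $114.
Bidding truthfully at $136: Lena has the top bid, wins, and pays the second-highest bid $114. Payoff = $136 − $114 = $22.
Bidding $82: the top bid is $114 (a rival), so Lena loses. Payoff = $0.
Change = $0 − $22 = -$22.
Deviating from a truthful bid can only lose payoff in a second-price auction — never gain.

-$22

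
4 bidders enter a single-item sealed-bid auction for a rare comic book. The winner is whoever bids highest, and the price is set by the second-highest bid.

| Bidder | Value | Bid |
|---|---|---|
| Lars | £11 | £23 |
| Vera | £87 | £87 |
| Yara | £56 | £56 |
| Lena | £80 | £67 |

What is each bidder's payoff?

Lars £0, Vera £20, Yara £0, Lena £0.

Sorted high to low: Vera £87 > Lena £67 > Yara £56 > Lars £23.
Vera has the top bid and wins; the price is the second-highest bid, £67.
Vera's payoff = £87 − £67 = £20. All other bidders lose, so their payoff is 0.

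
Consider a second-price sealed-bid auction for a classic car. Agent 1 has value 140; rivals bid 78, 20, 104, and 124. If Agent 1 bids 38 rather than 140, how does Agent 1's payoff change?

The highest competing bid is 124.
Bidding truthfully at 140: Agent 1 has the top bid, wins, and pays the second-highest bid 124. Payoff = 140 − 124 = 16.
Bidding 38: the top bid is 124 (a rival), so Agent 1 loses. Payoff = 0.
Change = 0 − 16 = -16.

-16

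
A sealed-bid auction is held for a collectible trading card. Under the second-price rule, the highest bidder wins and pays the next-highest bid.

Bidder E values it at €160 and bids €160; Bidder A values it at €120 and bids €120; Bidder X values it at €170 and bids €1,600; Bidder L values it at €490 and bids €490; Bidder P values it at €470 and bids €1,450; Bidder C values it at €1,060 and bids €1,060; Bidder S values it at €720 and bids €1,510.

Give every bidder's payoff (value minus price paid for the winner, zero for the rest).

Ordered from highest: Bidder X €1,600 > Bidder S €1,510 > Bidder P €1,450 > Bidder C €1,060 > Bidder L €490 > Bidder E €160 > Bidder A €120.
Bidder X has the top bid and wins; the price is the second-highest bid, €1,510.
Bidder X's payoff = €170 − €1,510 = -€1,340. All other bidders lose, so their payoff is 0.

Bidder E €0, Bidder A €0, Bidder X -€1,340, Bidder L €0, Bidder P €0, Bidder C €0, Bidder S €0.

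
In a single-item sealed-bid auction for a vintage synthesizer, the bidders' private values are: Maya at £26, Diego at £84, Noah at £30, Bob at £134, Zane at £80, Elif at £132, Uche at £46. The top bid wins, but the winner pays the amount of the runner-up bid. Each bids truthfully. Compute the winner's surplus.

£2

Sorted high to low: Bob £134, then Elif £132, then Diego £84, then Zane £80, then Uche £46, then Noah £30, then Maya £26.
Bob wins with the top bid and pays the second-highest, £132.
Surplus = £134 − £132 = £2.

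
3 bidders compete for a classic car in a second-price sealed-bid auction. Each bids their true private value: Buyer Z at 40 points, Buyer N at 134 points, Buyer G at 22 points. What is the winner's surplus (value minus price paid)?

Bids in descending order: Buyer N 134 points; Buyer Z 40 points; Buyer G 22 points.
Buyer N wins with the top bid and pays the second-highest, 40 points.
Surplus = 134 points − 40 points = 94 points.

Surplus = 94 points.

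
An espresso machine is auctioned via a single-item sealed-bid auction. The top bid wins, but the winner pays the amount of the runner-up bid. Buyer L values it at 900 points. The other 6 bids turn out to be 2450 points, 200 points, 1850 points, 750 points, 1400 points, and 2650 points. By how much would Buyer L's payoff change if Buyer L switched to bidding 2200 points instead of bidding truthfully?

Payoff change: 0 points.

The highest competing bid is 2650 points.
Bidding truthfully at 900 points: the top bid is 2650 points (a rival), so Buyer L loses. Payoff = 0 points.
Bidding 2200 points: the top bid is 2650 points (a rival), so Buyer L loses. Payoff = 0 points.
Change = 0 points − 0 points = 0 points.
The bid only affects whether you win, not the price — here both bids land on the same side of the top rival bid, so the deviation is payoff-neutral.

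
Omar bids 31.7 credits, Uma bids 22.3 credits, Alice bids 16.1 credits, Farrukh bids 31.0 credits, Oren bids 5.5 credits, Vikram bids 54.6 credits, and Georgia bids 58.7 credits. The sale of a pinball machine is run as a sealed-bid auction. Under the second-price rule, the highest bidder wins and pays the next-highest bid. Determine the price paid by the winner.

54.6 credits

Ordered from highest: Georgia 58.7 credits > Vikram 54.6 credits > Omar 31.7 credits > Farrukh 31.0 credits > Uma 22.3 credits > Alice 16.1 credits > Oren 5.5 credits.
Georgia has the highest bid, so Georgia wins.
The second-highest bid is 54.6 credits, so that is what Georgia pays.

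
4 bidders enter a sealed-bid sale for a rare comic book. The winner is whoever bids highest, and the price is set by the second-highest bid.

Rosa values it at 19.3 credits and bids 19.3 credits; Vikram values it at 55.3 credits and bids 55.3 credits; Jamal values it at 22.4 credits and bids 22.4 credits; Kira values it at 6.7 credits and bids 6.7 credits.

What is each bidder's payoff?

Bids in descending order: Vikram 55.3 credits, then Jamal 22.4 credits, then Rosa 19.3 credits, then Kira 6.7 credits.
Vikram has the top bid and wins; the price is the second-highest bid, 22.4 credits.
Vikram's payoff = 55.3 credits − 22.4 credits = 32.9 credits. All other bidders lose, so their payoff is 0.

Rosa 0.0 credits, Vikram 32.9 credits, Jamal 0.0 credits, Kira 0.0 credits.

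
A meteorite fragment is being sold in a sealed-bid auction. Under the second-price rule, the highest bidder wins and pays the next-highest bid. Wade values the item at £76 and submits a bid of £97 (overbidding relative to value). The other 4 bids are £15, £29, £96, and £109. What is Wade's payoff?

Wade's payoff: £0.

Highest competing bid: £109.
Wade's bid £97 is not the highest, so Wade loses, pays nothing, and earns zero payoff.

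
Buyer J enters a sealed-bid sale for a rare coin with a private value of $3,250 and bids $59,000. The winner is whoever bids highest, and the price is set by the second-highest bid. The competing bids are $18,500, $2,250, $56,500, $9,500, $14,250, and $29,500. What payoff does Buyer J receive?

Highest competing bid: $56,500.
Buyer J's bid $59,000 is the highest overall, so Buyer J wins and pays the second-highest bid, $56,500.
Payoff = value − price = $3,250 − $56,500 = -$53,250.
Overbidding won the item at a price above value — truthful bidding would have avoided this loss.

Payoff = -$53,250.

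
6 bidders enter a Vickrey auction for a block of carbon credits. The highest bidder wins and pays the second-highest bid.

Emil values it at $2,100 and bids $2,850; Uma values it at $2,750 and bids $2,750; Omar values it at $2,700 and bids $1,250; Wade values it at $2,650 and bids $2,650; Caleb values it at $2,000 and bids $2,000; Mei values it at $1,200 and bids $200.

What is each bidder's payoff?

Ranking the bids: Emil $2,850, then Uma $2,750, then Wade $2,650, then Caleb $2,000, then Omar $1,250, then Mei $200.
Emil has the top bid and wins; the price is the second-highest bid, $2,750.
Emil's payoff = $2,100 − $2,750 = -$650. All other bidders lose, so their payoff is 0.

Payoffs: Emil -$650, Uma $0, Omar $0, Wade $0, Caleb $0, Mei $0.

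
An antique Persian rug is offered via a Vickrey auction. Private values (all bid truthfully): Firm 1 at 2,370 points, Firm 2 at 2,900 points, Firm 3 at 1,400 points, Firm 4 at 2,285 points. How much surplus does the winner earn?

Winner's surplus: 530 points.

Ordered from highest: Firm 2 2,900 points > Firm 1 2,370 points > Firm 4 2,285 points > Firm 3 1,400 points.
Firm 2 wins with the top bid and pays the second-highest, 2,370 points.
Surplus = 2,900 points − 2,370 points = 530 points.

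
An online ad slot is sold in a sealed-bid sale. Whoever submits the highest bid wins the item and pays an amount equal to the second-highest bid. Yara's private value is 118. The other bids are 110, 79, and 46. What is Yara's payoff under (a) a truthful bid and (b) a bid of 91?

The highest competing bid is 110.
Bidding truthfully at 118: Yara has the top bid, wins, and pays the second-highest bid 110. Payoff = 118 − 110 = 8.
Bidding 91: the top bid is 110 (a rival), so Yara loses. Payoff = 0.

(a) 8  (b) 0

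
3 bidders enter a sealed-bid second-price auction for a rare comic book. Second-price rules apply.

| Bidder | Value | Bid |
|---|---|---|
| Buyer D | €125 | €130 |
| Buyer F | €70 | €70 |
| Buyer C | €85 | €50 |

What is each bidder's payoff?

Buyer D €55, Buyer F €0, Buyer C €0.

Bids in descending order: Buyer D €130, then Buyer F €70, then Buyer C €50.
Buyer D has the top bid and wins; the price is the second-highest bid, €70.
Buyer D's payoff = €125 − €70 = €55. All other bidders lose, so their payoff is 0.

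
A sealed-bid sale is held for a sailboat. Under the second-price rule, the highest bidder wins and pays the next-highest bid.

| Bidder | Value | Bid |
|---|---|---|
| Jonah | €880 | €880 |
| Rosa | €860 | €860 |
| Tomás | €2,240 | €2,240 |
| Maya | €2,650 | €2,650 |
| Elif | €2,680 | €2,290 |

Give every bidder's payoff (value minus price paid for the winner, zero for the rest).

Payoffs: Jonah €0, Rosa €0, Tomás €0, Maya €360, Elif €0.

Ranking the bids: Maya €2,650 > Elif €2,290 > Tomás €2,240 > Jonah €880 > Rosa €860.
Maya has the top bid and wins; the price is the second-highest bid, €2,290.
Maya's payoff = €2,650 − €2,290 = €360. All other bidders lose, so their payoff is 0.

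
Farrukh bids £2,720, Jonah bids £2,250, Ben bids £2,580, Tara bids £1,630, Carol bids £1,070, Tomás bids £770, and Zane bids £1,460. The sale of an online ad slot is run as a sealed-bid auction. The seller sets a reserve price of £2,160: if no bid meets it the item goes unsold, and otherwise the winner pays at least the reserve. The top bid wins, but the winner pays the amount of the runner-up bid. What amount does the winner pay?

Price paid: £2,580.

Ordered from highest: Farrukh £2,720, then Ben £2,580, then Jonah £2,250, then Tara £1,630, then Zane £1,460, then Carol £1,070, then Tomás £770.
Farrukh has the highest bid, so Farrukh wins.
The second-highest bid is £2,580, which exceeds the reserve, so that sets the price.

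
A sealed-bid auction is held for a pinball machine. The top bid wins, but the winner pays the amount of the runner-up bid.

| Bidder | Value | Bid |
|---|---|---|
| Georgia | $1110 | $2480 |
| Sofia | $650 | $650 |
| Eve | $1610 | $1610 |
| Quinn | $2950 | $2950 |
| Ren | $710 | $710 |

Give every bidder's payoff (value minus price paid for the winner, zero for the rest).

Georgia $0, Sofia $0, Eve $0, Quinn $470, Ren $0.

Ordered from highest: Quinn $2950; Georgia $2480; Eve $1610; Ren $710; Sofia $650.
Quinn has the top bid and wins; the price is the second-highest bid, $2480.
Quinn's payoff = $2950 − $2480 = $470. All other bidders lose, so their payoff is 0.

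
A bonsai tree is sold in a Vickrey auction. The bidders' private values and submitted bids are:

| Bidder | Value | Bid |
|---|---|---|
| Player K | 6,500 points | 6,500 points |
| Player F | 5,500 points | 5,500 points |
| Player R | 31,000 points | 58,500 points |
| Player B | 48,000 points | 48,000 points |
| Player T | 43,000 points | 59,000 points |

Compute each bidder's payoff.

Payoffs: Player K 0 points, Player F 0 points, Player R 0 points, Player B 0 points, Player T -15,500 points.

Ordered from highest: Player T 59,000 points > Player R 58,500 points > Player B 48,000 points > Player K 6,500 points > Player F 5,500 points.
Player T has the top bid and wins; the price is the second-highest bid, 58,500 points.
Player T's payoff = 43,000 points − 58,500 points = -15,500 points. All other bidders lose, so their payoff is 0.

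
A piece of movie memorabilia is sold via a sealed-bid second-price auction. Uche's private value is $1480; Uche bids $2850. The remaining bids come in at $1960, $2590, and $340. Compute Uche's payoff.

Highest competing bid: $2590.
Uche's bid $2850 is the highest overall, so Uche wins and pays the second-highest bid, $2590.
Payoff = value − price = $1480 − $2590 = -$1110.
Overbidding won the item at a price above value — truthful bidding would have avoided this loss.

-$1110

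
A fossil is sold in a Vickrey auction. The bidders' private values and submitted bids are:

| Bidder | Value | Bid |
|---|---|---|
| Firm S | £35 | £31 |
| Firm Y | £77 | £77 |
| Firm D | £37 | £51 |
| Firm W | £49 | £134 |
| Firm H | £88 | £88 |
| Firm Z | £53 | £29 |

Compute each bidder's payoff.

Sorted high to low: Firm W £134; Firm H £88; Firm Y £77; Firm D £51; Firm S £31; Firm Z £29.
Firm W has the top bid and wins; the price is the second-highest bid, £88.
Firm W's payoff = £49 − £88 = -£39. All other bidders lose, so their payoff is 0.

Firm S £0, Firm Y £0, Firm D £0, Firm W -£39, Firm H £0, Firm Z £0.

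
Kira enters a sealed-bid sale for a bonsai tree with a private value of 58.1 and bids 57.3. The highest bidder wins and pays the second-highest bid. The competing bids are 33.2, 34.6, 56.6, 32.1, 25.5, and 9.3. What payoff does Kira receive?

1.5

Highest competing bid: 56.6.
Kira's bid 57.3 is the highest overall, so Kira wins and pays the second-highest bid, 56.6.
Payoff = value − price = 58.1 − 56.6 = 1.5.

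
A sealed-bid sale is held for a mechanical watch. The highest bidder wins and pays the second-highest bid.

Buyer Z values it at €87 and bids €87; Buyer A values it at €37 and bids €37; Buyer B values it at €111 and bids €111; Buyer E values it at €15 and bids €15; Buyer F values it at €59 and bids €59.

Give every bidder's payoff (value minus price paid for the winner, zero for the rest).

Bids in descending order: Buyer B €111, then Buyer Z €87, then Buyer F €59, then Buyer A €37, then Buyer E €15.
Buyer B has the top bid and wins; the price is the second-highest bid, €87.
Buyer B's payoff = €111 − €87 = €24. All other bidders lose, so their payoff is 0.

Buyer Z €0, Buyer A €0, Buyer B €24, Buyer E €0, Buyer F €0.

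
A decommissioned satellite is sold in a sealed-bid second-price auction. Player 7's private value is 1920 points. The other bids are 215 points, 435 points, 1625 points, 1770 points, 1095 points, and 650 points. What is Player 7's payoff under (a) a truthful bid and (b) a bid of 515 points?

Truthful: 150 points; alternative: 0 points.

The highest competing bid is 1770 points.
Bidding truthfully at 1920 points: Player 7 has the top bid, wins, and pays the second-highest bid 1770 points. Payoff = 1920 points − 1770 points = 150 points.
Bidding 515 points: the top bid is 1770 points (a rival), so Player 7 loses. Payoff = 0 points.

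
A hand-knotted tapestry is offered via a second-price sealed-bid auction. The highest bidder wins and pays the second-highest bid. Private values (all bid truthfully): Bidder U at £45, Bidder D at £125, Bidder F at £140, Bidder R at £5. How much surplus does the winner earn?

Winner's surplus: £15.

Bids in descending order: Bidder F £140; Bidder D £125; Bidder U £45; Bidder R £5.
Bidder F wins with the top bid and pays the second-highest, £125.
Surplus = £140 − £125 = £15.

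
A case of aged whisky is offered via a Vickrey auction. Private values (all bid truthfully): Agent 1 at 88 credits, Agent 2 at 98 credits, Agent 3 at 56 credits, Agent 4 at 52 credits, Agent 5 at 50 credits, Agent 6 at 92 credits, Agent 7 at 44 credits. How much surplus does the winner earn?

Bids in descending order: Agent 2 98 credits, then Agent 6 92 credits, then Agent 1 88 credits, then Agent 3 56 credits, then Agent 4 52 credits, then Agent 5 50 credits, then Agent 7 44 credits.
Agent 2 wins with the top bid and pays the second-highest, 92 credits.
Surplus = 98 credits − 92 credits = 6 credits.

Winner's surplus: 6 credits.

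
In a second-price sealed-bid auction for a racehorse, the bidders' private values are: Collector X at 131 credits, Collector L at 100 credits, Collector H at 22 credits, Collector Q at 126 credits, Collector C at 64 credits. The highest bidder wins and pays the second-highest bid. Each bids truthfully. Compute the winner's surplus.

5 credits

Ordered from highest: Collector X 131 credits, then Collector Q 126 credits, then Collector L 100 credits, then Collector C 64 credits, then Collector H 22 credits.
Collector X wins with the top bid and pays the second-highest, 126 credits.
Surplus = 131 credits − 126 credits = 5 credits.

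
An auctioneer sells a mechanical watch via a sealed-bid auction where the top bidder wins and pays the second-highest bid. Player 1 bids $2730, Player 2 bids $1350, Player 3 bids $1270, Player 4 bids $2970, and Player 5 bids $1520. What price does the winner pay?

Ordered from highest: Player 4 $2970, then Player 1 $2730, then Player 5 $1520, then Player 2 $1350, then Player 3 $1270.
Player 4 is the highest bidder, so Player 4 wins.
Under the second-price rule, the price is the second-highest bid: $2730.

The winner pays $2730.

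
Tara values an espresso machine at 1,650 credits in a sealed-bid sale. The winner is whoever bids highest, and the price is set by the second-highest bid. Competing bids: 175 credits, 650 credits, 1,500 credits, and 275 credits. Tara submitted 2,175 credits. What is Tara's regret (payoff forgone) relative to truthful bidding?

Payoff forgone: 0 credits.

The highest competing bid is 1,500 credits.
Bidding truthfully at 1,650 credits: Tara has the top bid, wins, and pays the second-highest bid 1,500 credits. Payoff = 1,650 credits − 1,500 credits = 150 credits.
Bidding 2,175 credits: Tara has the top bid, wins, and pays the second-highest bid 1,500 credits. Payoff = 1,650 credits − 1,500 credits = 150 credits.
Regret = truthful payoff − actual payoff = 150 credits − 150 credits = 0 credits.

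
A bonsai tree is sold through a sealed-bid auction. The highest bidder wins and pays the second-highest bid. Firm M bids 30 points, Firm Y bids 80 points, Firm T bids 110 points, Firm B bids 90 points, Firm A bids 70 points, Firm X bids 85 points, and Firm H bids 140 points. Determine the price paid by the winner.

110 points

Sorted high to low: Firm H 140 points; Firm T 110 points; Firm B 90 points; Firm X 85 points; Firm Y 80 points; Firm A 70 points; Firm M 30 points.
Firm H has the highest bid, so Firm H wins.
The second-highest bid is 110 points, so that is what Firm H pays.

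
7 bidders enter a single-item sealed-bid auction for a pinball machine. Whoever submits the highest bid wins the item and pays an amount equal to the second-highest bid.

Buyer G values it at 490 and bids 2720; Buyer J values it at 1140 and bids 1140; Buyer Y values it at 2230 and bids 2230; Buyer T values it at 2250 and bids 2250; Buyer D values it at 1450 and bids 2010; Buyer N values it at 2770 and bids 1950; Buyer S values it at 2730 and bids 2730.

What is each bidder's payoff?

Bids in descending order: Buyer S 2730, then Buyer G 2720, then Buyer T 2250, then Buyer Y 2230, then Buyer D 2010, then Buyer N 1950, then Buyer J 1140.
Buyer S has the top bid and wins; the price is the second-highest bid, 2720.
Buyer S's payoff = 2730 − 2720 = 10. All other bidders lose, so their payoff is 0.

Buyer G 0, Buyer J 0, Buyer Y 0, Buyer T 0, Buyer D 0, Buyer N 0, Buyer S 10.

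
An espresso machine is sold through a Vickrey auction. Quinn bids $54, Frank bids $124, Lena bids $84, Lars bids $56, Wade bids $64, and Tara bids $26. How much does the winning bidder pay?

Ordered from highest: Frank $124, then Lena $84, then Wade $64, then Lars $56, then Quinn $54, then Tara $26.
Frank has the highest bid, so Frank wins.
The second-highest bid is $84, so that is what Frank pays.

$84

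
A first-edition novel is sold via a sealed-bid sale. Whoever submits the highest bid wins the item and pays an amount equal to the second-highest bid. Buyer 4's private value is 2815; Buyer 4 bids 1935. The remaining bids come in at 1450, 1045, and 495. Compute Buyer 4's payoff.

The bidder's payoff: 1365.

Highest competing bid: 1450.
Buyer 4's bid 1935 is the highest overall, so Buyer 4 wins and pays the second-highest bid, 1450.
Payoff = value − price = 2815 − 1450 = 1365.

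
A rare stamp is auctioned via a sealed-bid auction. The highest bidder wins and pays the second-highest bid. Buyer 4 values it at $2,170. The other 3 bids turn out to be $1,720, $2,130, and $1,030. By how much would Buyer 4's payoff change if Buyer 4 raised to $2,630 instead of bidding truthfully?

The highest competing bid is $2,130.
Bidding truthfully at $2,170: Buyer 4 has the top bid, wins, and pays the second-highest bid $2,130. Payoff = $2,170 − $2,130 = $40.
Bidding $2,630: Buyer 4 has the top bid, wins, and pays the second-highest bid $2,130. Payoff = $2,170 − $2,130 = $40.
Change = $40 − $40 = $0.

Payoff change: $0.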